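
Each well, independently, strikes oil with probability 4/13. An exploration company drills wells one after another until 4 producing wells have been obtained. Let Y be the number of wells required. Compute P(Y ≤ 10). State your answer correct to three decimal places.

0.371

Finishing within 10 wells ⇔ at least 4 successes in the first 10. With X ~ Binomial(10, 0.307692), P(Y ≤ 10) = 1 − P(X ≤ 3).
  k=0: C(10,0)·0.307692^0·0.692308^10 = 0.02529
  k=1: C(10,1)·0.307692^1·0.692308^9 = 0.11241
  k=2: C(10,2)·0.307692^2·0.692308^8 = 0.22482
  k=3: C(10,3)·0.307692^3·0.692308^7 = 0.26646
1 − 0.62898 = 0.37102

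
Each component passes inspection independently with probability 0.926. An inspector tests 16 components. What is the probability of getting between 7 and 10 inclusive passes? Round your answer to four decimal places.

X ~ Binomial(16, 0.926); P(7 ≤ X ≤ 10) = Σ C(16,k) p^k (1−p)^(16−k) over k:
  k=7: C(16,7)·0.926^7·0.074^9 = 0.000000
  k=8: C(16,8)·0.926^8·0.074^8 = 0.000006
  k=9: C(16,9)·0.926^9·0.074^7 = 0.000070
  k=10: C(16,10)·0.926^10·0.074^6 = 0.000610
Total = 0.000686

0.0007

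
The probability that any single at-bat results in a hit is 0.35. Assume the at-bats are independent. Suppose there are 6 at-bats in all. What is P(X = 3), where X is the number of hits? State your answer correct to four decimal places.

X ~ Binomial(n=6, p=0.35).
P(X=3) = C(6,3) · p^3 · (1−p)^3
= 20 · 0.042875 · 0.27463 = 0.235491

0.2355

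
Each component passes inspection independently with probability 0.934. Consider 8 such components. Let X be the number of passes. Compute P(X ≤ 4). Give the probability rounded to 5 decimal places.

0.00107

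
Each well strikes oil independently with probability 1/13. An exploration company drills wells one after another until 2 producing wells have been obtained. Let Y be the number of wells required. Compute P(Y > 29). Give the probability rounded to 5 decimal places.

Needing more than 29 wells ⇔ fewer than 2 successes in the first 29. With X ~ Binomial(29, 0.076923), P(Y > 29) = P(X ≤ 1).
  k=0: C(29,0)·0.076923^0·0.923077^29 = 0.0981519
  k=1: C(29,1)·0.076923^1·0.923077^28 = 0.2372005
P(X ≤ 1) = 0.3353525

0.33535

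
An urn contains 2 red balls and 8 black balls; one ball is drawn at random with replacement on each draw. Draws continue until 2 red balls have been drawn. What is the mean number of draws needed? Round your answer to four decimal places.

10.0000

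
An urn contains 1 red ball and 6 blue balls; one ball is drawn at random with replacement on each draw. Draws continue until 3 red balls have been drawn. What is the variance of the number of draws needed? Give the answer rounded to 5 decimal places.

126.00000

Y = total draws until the third success; negative binomial with r=3, p=0.142857.
Var(Y) = r(1−p)/p² = 3·0.857143 / 0.142857² = 126.0000000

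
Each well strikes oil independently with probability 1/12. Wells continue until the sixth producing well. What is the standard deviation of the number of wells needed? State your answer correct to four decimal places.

28.1425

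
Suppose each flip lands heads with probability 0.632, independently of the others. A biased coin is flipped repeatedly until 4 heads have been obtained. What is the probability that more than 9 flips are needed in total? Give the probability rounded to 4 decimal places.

Needing more than 9 flips ⇔ fewer than 4 successes in the first 9. With X ~ Binomial(9, 0.632), P(Y > 9) = P(X ≤ 3).
  k=0: C(9,0)·0.632^0·0.368^9 = 0.000124
  k=1: C(9,1)·0.632^1·0.368^8 = 0.001913
  k=2: C(9,2)·0.632^2·0.368^7 = 0.013142
  k=3: C(9,3)·0.632^3·0.368^6 = 0.052664
P(X ≤ 3) = 0.067844

0.0678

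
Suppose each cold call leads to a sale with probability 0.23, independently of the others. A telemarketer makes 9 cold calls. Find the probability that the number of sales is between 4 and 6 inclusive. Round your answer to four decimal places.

X ~ Binomial(9, 0.23); P(4 ≤ X ≤ 6) = Σ C(9,k) p^k (1−p)^(9−k) over k:
  k=4: C(9,4)·0.23^4·0.77^5 = 0.095441
  k=5: C(9,5)·0.23^5·0.77^4 = 0.028508
  k=6: C(9,6)·0.23^6·0.77^3 = 0.005677
Total = 0.129626

0.1296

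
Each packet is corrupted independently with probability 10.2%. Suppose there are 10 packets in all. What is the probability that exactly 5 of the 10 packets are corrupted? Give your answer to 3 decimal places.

0.002

X ~ Binomial(n=10, p=0.102).
P(X=5) = C(10,5) · p^5 · (1−p)^5
= 252 · 1.1041e-05 · 0.58396 = 0.00162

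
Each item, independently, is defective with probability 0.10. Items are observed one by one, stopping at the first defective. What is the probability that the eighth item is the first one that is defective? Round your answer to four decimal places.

0.0478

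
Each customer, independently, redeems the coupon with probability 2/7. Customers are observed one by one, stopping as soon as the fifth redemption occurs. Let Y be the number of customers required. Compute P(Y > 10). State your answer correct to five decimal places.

Needing more than 10 customers ⇔ fewer than 5 successes in the first 10. With X ~ Binomial(10, 0.285714), P(Y > 10) = P(X ≤ 4).
  k=0: C(10,0)·0.285714^0·0.714286^10 = 0.0345716
  k=1: C(10,1)·0.285714^1·0.714286^9 = 0.1382865
  k=2: C(10,2)·0.285714^2·0.714286^8 = 0.2489156
  k=3: C(10,3)·0.285714^3·0.714286^7 = 0.2655100
  k=4: C(10,4)·0.285714^4·0.714286^6 = 0.1858570
P(X ≤ 4) = 0.8731407

0.87314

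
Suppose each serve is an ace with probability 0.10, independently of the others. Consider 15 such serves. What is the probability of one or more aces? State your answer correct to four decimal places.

0.7941

P(at least one) = 1 − P(none) = 1 − (1 − 0.10)^15
= 1 − 0.205891 = 0.794109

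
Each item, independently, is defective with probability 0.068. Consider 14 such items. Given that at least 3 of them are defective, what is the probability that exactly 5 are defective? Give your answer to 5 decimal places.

0.02374

X ~ Binomial(14, 0.068). Want P(X=5 | X≥3) = P(X=5) / P(X≥3).
P(X=5) = C(14,5)·0.068^5·0.932^9 = 0.0015444
P(X≥3) = 1 − 0.3730979 − 0.3811043 − 0.1807383 = 0.0650596
Ratio = 0.0015444 / 0.0650596 = 0.0237378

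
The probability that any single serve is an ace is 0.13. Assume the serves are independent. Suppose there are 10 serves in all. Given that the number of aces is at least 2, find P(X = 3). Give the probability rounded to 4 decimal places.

0.2615

X ~ Binomial(10, 0.13). Want P(X=3 | X≥2) = P(X=3) / P(X≥2).
P(X=3) = C(10,3)·0.13^3·0.87^7 = 0.099459
P(X≥2) = 1 − 0.248423 − 0.371207 = 0.380369
Ratio = 0.099459 / 0.380369 = 0.261481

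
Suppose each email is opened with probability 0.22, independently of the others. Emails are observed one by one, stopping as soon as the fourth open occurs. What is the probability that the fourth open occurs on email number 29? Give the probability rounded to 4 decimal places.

Y = trial on which the fourth success occurs; negative binomial, r=4, p=0.22.
P(Y=29) = C(28,3) · p^4 · (1−p)^25
= 3276 · 0.0023426 · 0.0020062 = 0.015396

0.0154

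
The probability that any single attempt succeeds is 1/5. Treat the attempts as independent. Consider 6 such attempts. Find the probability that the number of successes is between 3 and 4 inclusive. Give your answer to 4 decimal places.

0.0973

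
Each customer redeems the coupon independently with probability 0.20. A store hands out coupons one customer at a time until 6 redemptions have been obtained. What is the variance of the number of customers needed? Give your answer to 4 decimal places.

120.0000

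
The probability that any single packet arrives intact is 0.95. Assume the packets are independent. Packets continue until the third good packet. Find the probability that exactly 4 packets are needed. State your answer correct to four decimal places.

Y = trial on which the third success occurs; negative binomial, r=3, p=0.95.
P(Y=4) = C(3,2) · p^3 · (1−p)^1
= 3 · 0.85737 · 0.05 = 0.128606

0.1286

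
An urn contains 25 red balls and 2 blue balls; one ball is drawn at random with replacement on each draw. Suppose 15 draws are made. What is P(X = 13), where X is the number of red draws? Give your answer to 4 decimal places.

X ~ Binomial(n=15, p=0.925926).
P(X=13) = C(15,13) · p^13 · (1−p)^2
= 105 · 0.3677 · 0.005487 = 0.211842

0.2118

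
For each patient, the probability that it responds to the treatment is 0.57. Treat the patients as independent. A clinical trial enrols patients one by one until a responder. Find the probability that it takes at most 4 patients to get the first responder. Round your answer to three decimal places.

0.966

Y = number of patients to the first success; geometric, p = 0.57.
P(Y ≤ 4) = 1 − (1−p)^4 = 1 − 0.03419 = 0.96581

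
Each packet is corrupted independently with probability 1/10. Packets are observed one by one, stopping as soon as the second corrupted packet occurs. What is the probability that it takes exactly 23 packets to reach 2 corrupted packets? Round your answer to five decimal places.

Y = trial on which the second success occurs; negative binomial, r=2, p=0.10.
P(Y=23) = C(22,1) · p^2 · (1−p)^21
= 22 · 0.01 · 0.10942 = 0.0240722

0.02407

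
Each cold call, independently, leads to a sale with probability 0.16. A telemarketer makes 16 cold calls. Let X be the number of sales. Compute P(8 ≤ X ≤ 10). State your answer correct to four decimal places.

0.0016

X ~ Binomial(16, 0.16); P(8 ≤ X ≤ 10) = Σ C(16,k) p^k (1−p)^(16−k) over k:
  k=8: C(16,8)·0.16^8·0.84^8 = 0.001370
  k=9: C(16,9)·0.16^9·0.84^7 = 0.000232
  k=10: C(16,10)·0.16^10·0.84^6 = 0.000031
Total = 0.001633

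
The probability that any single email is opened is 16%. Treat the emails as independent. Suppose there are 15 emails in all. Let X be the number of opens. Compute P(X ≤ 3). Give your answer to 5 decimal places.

X ~ Binomial(15, 0.16); P(X ≤ 3) = Σ C(15,k) p^k (1−p)^(15−k) over k:
  k=0: C(15,0)·0.16^0·0.84^15 = 0.0731458
  k=1: C(15,1)·0.16^1·0.84^14 = 0.2089880
  k=2: C(15,2)·0.16^2·0.84^13 = 0.2786506
  k=3: C(15,3)·0.16^3·0.84^12 = 0.2299973
Total = 0.7907817

0.79078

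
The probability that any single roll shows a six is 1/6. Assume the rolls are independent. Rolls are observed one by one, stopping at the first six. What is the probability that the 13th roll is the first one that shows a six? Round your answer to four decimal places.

0.0187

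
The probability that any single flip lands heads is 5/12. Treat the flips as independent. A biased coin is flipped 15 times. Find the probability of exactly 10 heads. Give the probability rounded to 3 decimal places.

0.032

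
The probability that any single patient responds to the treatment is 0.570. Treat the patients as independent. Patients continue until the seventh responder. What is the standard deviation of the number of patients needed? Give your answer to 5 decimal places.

Y = total patients until the seventh success; negative binomial with r=7, p=0.57.
SD(Y) = √[r(1−p)/p²] = √(9.2643890) = 3.0437459

3.04375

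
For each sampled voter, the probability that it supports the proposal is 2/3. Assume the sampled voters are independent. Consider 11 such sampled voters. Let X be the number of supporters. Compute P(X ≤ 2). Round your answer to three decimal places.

X ~ Binomial(11, 0.666667); P(X ≤ 2) = Σ C(11,k) p^k (1−p)^(11−k) over k:
  k=0: C(11,0)·0.666667^0·0.333333^11 = 0.00001
  k=1: C(11,1)·0.666667^1·0.333333^10 = 0.00012
  k=2: C(11,2)·0.666667^2·0.333333^9 = 0.00124
Total = 0.00137

0.001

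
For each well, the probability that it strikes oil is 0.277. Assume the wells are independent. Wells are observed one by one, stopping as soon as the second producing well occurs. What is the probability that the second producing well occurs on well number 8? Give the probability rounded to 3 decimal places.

0.077

Y = trial on which the second success occurs; negative binomial, r=2, p=0.277.
P(Y=8) = C(7,1) · p^2 · (1−p)^6
= 7 · 0.076729 · 0.14283 = 0.07672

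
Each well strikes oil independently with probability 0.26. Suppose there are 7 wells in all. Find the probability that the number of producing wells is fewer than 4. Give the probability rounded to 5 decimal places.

0.91984

X ~ Binomial(7, 0.26); P(X ≤ 3) = Σ C(7,k) p^k (1−p)^(7−k) over k:
  k=0: C(7,0)·0.26^0·0.74^7 = 0.1215128
  k=1: C(7,1)·0.26^1·0.74^6 = 0.2988558
  k=2: C(7,2)·0.26^2·0.74^5 = 0.3150102
  k=3: C(7,3)·0.26^3·0.74^4 = 0.1844654
Total = 0.9198442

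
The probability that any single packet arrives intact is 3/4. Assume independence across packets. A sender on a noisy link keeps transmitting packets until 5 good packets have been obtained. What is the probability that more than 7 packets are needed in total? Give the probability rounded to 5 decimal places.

Needing more than 7 packets ⇔ fewer than 5 successes in the first 7. With X ~ Binomial(7, 0.75), P(Y > 7) = P(X ≤ 4).
  k=0: C(7,0)·0.75^0·0.25^7 = 0.0000610
  k=1: C(7,1)·0.75^1·0.25^6 = 0.0012817
  k=2: C(7,2)·0.75^2·0.25^5 = 0.0115356
  k=3: C(7,3)·0.75^3·0.25^4 = 0.0576782
  k=4: C(7,4)·0.75^4·0.25^3 = 0.1730347
P(X ≤ 4) = 0.2435913

0.24359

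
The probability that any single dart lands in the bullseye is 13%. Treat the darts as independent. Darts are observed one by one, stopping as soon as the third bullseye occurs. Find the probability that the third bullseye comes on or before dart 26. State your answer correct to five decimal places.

0.67508

Finishing within 26 darts ⇔ at least 3 successes in the first 26. With X ~ Binomial(26, 0.13), P(Y ≤ 26) = 1 − P(X ≤ 2).
  k=0: C(26,0)·0.13^0·0.87^26 = 0.0267609
  k=1: C(26,1)·0.13^1·0.87^25 = 0.1039676
  k=2: C(26,2)·0.13^2·0.87^24 = 0.1941924
1 − 0.3249208 = 0.6750792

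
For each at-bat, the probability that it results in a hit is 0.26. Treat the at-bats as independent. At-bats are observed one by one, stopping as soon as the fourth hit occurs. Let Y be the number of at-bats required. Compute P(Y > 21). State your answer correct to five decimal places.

0.16505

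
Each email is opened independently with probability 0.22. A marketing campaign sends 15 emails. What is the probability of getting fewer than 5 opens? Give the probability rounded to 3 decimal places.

0.781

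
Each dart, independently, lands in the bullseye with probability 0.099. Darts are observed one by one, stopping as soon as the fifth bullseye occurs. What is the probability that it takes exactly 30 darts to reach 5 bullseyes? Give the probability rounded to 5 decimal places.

0.01667

Y = trial on which the fifth success occurs; negative binomial, r=5, p=0.099.
P(Y=30) = C(29,4) · p^5 · (1−p)^25
= 23751 · 9.5099e-06 · 0.073811 = 0.0166716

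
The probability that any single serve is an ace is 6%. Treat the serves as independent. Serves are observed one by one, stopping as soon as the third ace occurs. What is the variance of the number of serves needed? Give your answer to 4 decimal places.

783.3333

Y = total serves until the third success; negative binomial with r=3, p=0.06.
Var(Y) = r(1−p)/p² = 3·0.94 / 0.06² = 783.333333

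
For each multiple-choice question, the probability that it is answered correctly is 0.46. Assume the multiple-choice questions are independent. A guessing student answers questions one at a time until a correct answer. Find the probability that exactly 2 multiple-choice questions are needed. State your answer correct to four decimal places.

0.2484

Geometric (trials to first success), p = 0.46.
P(Y = 2) = (1−p)^1 · p = 0.54 · 0.46 = 0.248400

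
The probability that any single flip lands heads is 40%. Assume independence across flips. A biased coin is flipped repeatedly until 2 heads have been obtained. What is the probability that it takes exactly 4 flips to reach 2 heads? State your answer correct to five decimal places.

0.17280

Y = trial on which the second success occurs; negative binomial, r=2, p=0.40.
P(Y=4) = C(3,1) · p^2 · (1−p)^2
= 3 · 0.16 · 0.36 = 0.1728000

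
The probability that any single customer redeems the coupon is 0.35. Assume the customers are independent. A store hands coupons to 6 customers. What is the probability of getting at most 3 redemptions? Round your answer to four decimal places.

0.8826

X ~ Binomial(6, 0.35); P(X ≤ 3) = Σ C(6,k) p^k (1−p)^(6−k) over k:
  k=0: C(6,0)·0.35^0·0.65^6 = 0.075419
  k=1: C(6,1)·0.35^1·0.65^5 = 0.243661
  k=2: C(6,2)·0.35^2·0.65^4 = 0.328005
  k=3: C(6,3)·0.35^3·0.65^3 = 0.235491
Total = 0.882576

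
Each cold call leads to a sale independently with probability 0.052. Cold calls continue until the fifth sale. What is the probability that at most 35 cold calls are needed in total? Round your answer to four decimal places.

0.0336

Finishing within 35 cold calls ⇔ at least 5 successes in the first 35. With X ~ Binomial(35, 0.052), P(Y ≤ 35) = 1 − P(X ≤ 4).
  k=0: C(35,0)·0.052^0·0.948^35 = 0.154274
  k=1: C(35,1)·0.052^1·0.948^34 = 0.296179
  k=2: C(35,2)·0.052^2·0.948^33 = 0.276184
  k=3: C(35,3)·0.052^3·0.948^32 = 0.166643
  k=4: C(35,4)·0.052^4·0.948^31 = 0.073126
1 − 0.966406 = 0.033594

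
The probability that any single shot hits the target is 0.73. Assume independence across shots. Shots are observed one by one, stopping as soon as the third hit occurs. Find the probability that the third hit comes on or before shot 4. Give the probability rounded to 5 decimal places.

0.70412

Finishing within 4 shots ⇔ at least 3 successes in the first 4. With X ~ Binomial(4, 0.73), P(Y ≤ 4) = 1 − P(X ≤ 2).
  k=0: C(4,0)·0.73^0·0.27^4 = 0.0053144
  k=1: C(4,1)·0.73^1·0.27^3 = 0.0574744
  k=2: C(4,2)·0.73^2·0.27^2 = 0.2330905
1 − 0.2958792 = 0.7041208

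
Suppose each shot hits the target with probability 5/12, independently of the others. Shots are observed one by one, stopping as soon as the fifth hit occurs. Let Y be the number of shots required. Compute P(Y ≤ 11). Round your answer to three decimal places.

0.513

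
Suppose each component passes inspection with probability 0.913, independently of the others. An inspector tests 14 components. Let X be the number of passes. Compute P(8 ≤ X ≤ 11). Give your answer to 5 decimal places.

X ~ Binomial(14, 0.913); P(8 ≤ X ≤ 11) = Σ C(14,k) p^k (1−p)^(14−k) over k:
  k=8: C(14,8)·0.913^8·0.087^6 = 0.0006287
  k=9: C(14,9)·0.913^9·0.087^5 = 0.0043984
  k=10: C(14,10)·0.913^10·0.087^4 = 0.0230791
  k=11: C(14,11)·0.913^11·0.087^3 = 0.0880720
Total = 0.1161782

0.11618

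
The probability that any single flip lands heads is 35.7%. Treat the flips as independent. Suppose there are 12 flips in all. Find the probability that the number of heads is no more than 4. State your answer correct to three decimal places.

X ~ Binomial(12, 0.357); P(X ≤ 4) = Σ C(12,k) p^k (1−p)^(12−k) over k:
  k=0: C(12,0)·0.357^0·0.643^12 = 0.00499
  k=1: C(12,1)·0.357^1·0.643^11 = 0.03328
  k=2: C(12,2)·0.357^2·0.643^10 = 0.10162
  k=3: C(12,3)·0.357^3·0.643^9 = 0.18807
  k=4: C(12,4)·0.357^4·0.643^8 = 0.23494
Total = 0.56291

0.563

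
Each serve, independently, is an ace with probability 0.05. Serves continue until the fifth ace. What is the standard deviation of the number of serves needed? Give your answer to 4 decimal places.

Y = total serves until the fifth success; negative binomial with r=5, p=0.05.
SD(Y) = √[r(1−p)/p²] = √(1900.000000) = 43.588989

43.5890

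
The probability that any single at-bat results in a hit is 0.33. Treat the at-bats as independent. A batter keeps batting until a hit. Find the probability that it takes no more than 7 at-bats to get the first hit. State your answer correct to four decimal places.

0.9394

Y = number of at-bats to the first success; geometric, p = 0.33.
P(Y ≤ 7) = 1 − (1−p)^7 = 1 − 0.060607 = 0.939393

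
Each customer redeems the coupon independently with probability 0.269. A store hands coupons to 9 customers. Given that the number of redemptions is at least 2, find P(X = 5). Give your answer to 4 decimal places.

0.0682

X ~ Binomial(9, 0.269). Want P(X=5 | X≥2) = P(X=5) / P(X≥2).
P(X=5) = C(9,5)·0.269^5·0.731^4 = 0.050676
P(X≥2) = 1 − 0.059601 − 0.197394 = 0.743005
Ratio = 0.050676 / 0.743005 = 0.068204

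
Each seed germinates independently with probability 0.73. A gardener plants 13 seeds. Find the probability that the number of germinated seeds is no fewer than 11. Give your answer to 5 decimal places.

X ~ Binomial(13, 0.73); P(X ≥ 11) = Σ C(13,k) p^k (1−p)^(13−k) over k:
  k=11: C(13,11)·0.73^11·0.27^2 = 0.1783913
  k=12: C(13,12)·0.73^12·0.27^1 = 0.0803862
  k=13: C(13,13)·0.73^13·0.27^0 = 0.0167185
Total = 0.2754960

0.27550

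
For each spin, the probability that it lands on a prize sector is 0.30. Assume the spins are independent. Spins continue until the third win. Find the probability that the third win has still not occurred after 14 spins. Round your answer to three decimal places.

0.161

Needing more than 14 spins ⇔ fewer than 3 successes in the first 14. With X ~ Binomial(14, 0.30), P(Y > 14) = P(X ≤ 2).
  k=0: C(14,0)·0.30^0·0.70^14 = 0.00678
  k=1: C(14,1)·0.30^1·0.70^13 = 0.04069
  k=2: C(14,2)·0.30^2·0.70^12 = 0.11336
P(X ≤ 2) = 0.16084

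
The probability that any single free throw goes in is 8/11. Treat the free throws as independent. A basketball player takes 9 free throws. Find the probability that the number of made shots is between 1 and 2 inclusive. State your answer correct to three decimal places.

X ~ Binomial(9, 0.727273); P(1 ≤ X ≤ 2) = Σ C(9,k) p^k (1−p)^(9−k) over k:
  k=1: C(9,1)·0.727273^1·0.272727^8 = 0.00020
  k=2: C(9,2)·0.727273^2·0.272727^7 = 0.00214
Total = 0.00234

0.002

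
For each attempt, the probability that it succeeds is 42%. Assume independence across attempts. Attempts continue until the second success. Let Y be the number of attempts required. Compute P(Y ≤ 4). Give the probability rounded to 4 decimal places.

0.5590

Finishing within 4 attempts ⇔ at least 2 successes in the first 4. With X ~ Binomial(4, 0.42), P(Y ≤ 4) = 1 − P(X ≤ 1).
  k=0: C(4,0)·0.42^0·0.58^4 = 0.113165
  k=1: C(4,1)·0.42^1·0.58^3 = 0.327788
1 − 0.440953 = 0.559047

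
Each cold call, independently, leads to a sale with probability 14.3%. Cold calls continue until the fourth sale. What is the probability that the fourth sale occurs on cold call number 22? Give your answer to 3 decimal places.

Y = trial on which the fourth success occurs; negative binomial, r=4, p=0.143.
P(Y=22) = C(21,3) · p^4 · (1−p)^18
= 1330 · 0.00041816 · 0.062181 = 0.03458

0.035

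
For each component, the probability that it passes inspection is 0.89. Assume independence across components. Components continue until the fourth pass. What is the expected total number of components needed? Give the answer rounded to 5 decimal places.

Y = total components until the fourth success; negative binomial with r=4, p=0.89.
E[Y] = r / p = 4 / 0.89 = 4.4943820

4.49438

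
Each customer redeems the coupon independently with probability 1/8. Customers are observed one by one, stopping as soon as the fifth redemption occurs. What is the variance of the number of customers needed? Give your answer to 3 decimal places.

280.000

Y = total customers until the fifth success; negative binomial with r=5, p=0.125.
Var(Y) = r(1−p)/p² = 5·0.875 / 0.125² = 280.00000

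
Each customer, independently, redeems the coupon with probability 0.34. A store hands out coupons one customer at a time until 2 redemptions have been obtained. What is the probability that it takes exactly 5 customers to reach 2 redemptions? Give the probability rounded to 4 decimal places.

0.1329

Y = trial on which the second success occurs; negative binomial, r=2, p=0.34.
P(Y=5) = C(4,1) · p^2 · (1−p)^3
= 4 · 0.1156 · 0.2875 = 0.132938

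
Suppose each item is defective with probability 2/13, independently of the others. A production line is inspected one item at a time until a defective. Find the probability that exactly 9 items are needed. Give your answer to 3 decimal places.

Geometric (trials to first success), p = 0.153846.
P(Y = 9) = (1−p)^8 · p = 0.26278 · 0.153846 = 0.04043

0.040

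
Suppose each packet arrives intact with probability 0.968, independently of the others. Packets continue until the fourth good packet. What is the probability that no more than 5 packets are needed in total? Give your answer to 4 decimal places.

0.9904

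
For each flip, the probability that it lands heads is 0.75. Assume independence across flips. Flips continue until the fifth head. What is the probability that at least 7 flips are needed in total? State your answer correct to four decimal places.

0.4661

Needing more than 6 flips ⇔ fewer than 5 successes in the first 6. With X ~ Binomial(6, 0.75), P(Y > 6) = P(X ≤ 4).
  k=0: C(6,0)·0.75^0·0.25^6 = 0.000244
  k=1: C(6,1)·0.75^1·0.25^5 = 0.004395
  k=2: C(6,2)·0.75^2·0.25^4 = 0.032959
  k=3: C(6,3)·0.75^3·0.25^3 = 0.131836
  k=4: C(6,4)·0.75^4·0.25^2 = 0.296631
P(X ≤ 4) = 0.466064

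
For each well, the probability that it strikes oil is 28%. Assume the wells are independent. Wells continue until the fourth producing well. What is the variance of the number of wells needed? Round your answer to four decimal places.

Y = total wells until the fourth success; negative binomial with r=4, p=0.28.
Var(Y) = r(1−p)/p² = 4·0.72 / 0.28² = 36.734694

36.7347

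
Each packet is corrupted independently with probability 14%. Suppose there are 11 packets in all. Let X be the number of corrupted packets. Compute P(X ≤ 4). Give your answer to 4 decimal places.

X ~ Binomial(11, 0.14); P(X ≤ 4) = Σ C(11,k) p^k (1−p)^(11−k) over k:
  k=0: C(11,0)·0.14^0·0.86^11 = 0.190319
  k=1: C(11,1)·0.14^1·0.86^10 = 0.340804
  k=2: C(11,2)·0.14^2·0.86^9 = 0.277399
  k=3: C(11,3)·0.14^3·0.86^8 = 0.135474
  k=4: C(11,4)·0.14^4·0.86^7 = 0.044108
Total = 0.988104

0.9881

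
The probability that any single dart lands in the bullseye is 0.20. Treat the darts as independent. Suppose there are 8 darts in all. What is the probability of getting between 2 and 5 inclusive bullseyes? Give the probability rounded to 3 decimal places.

X ~ Binomial(8, 0.20); P(2 ≤ X ≤ 5) = Σ C(8,k) p^k (1−p)^(8−k) over k:
  k=2: C(8,2)·0.20^2·0.80^6 = 0.29360
  k=3: C(8,3)·0.20^3·0.80^5 = 0.14680
  k=4: C(8,4)·0.20^4·0.80^4 = 0.04588
  k=5: C(8,5)·0.20^5·0.80^3 = 0.00918
Total = 0.49545

0.495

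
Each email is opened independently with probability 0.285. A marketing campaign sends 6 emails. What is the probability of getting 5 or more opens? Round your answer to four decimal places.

0.0086

X ~ Binomial(6, 0.285); P(X ≥ 5) = Σ C(6,k) p^k (1−p)^(6−k) over k:
  k=5: C(6,5)·0.285^5·0.715^1 = 0.008066
  k=6: C(6,6)·0.285^6·0.715^0 = 0.000536
Total = 0.008602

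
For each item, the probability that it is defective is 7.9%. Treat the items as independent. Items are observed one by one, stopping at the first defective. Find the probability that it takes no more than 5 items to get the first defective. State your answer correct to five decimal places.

Y = number of items to the first success; geometric, p = 0.079.
P(Y ≤ 5) = 1 − (1−p)^5 = 1 − 0.6626713 = 0.3373287

0.33733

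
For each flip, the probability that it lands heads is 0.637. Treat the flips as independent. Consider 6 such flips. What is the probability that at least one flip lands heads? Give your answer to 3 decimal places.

P(at least one) = 1 − P(none) = 1 − (1 − 0.637)^6
= 1 − 0.00229 = 0.99771

0.998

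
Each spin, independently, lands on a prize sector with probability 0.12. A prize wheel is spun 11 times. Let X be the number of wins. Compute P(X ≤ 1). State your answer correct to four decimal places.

0.6127

X ~ Binomial(11, 0.12); P(X ≤ 1) = Σ C(11,k) p^k (1−p)^(11−k) over k:
  k=0: C(11,0)·0.12^0·0.88^11 = 0.245081
  k=1: C(11,1)·0.12^1·0.88^10 = 0.367621
Total = 0.612702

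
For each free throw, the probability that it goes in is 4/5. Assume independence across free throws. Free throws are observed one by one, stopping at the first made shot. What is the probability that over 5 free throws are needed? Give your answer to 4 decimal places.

Y = number of free throws to the first success; geometric, p = 0.80.
P(Y > 5) = P(first 5 all fail) = (1−p)^5 = 0.000320

0.0003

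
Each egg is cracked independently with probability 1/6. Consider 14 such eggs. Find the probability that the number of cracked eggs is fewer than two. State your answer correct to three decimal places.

0.296

X ~ Binomial(14, 0.166667); P(X ≤ 1) = Σ C(14,k) p^k (1−p)^(14−k) over k:
  k=0: C(14,0)·0.166667^0·0.833333^14 = 0.07789
  k=1: C(14,1)·0.166667^1·0.833333^13 = 0.21808
Total = 0.29597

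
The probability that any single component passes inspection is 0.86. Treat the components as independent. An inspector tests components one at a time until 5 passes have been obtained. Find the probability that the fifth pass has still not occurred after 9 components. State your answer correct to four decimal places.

Needing more than 9 components ⇔ fewer than 5 successes in the first 9. With X ~ Binomial(9, 0.86), P(Y > 9) = P(X ≤ 4).
  k=0: C(9,0)·0.86^0·0.14^9 = 0.000000
  k=1: C(9,1)·0.86^1·0.14^8 = 0.000001
  k=2: C(9,2)·0.86^2·0.14^7 = 0.000028
  k=3: C(9,3)·0.86^3·0.14^6 = 0.000402
  k=4: C(9,4)·0.86^4·0.14^5 = 0.003707
P(X ≤ 4) = 0.004138

0.0041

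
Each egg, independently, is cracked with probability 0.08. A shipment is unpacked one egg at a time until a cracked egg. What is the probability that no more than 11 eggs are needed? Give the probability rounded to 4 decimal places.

Y = number of eggs to the first success; geometric, p = 0.08.
P(Y ≤ 11) = 1 − (1−p)^11 = 1 − 0.399637 = 0.600363

0.6004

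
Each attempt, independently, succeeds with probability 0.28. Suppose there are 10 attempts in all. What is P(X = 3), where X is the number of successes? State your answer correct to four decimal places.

X ~ Binomial(n=10, p=0.28).
P(X=3) = C(10,3) · p^3 · (1−p)^7
= 120 · 0.021952 · 0.10031 = 0.264230

0.2642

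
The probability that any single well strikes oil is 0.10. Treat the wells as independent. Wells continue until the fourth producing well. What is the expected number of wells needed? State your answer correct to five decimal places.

Y = total wells until the fourth success; negative binomial with r=4, p=0.10.
E[Y] = r / p = 4 / 0.10 = 40.0000000

40.00000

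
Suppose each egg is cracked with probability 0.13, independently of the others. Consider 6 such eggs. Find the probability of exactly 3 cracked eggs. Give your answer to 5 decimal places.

0.02893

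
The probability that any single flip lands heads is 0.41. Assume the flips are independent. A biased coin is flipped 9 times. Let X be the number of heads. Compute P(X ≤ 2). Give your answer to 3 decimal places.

0.213

X ~ Binomial(9, 0.41); P(X ≤ 2) = Σ C(9,k) p^k (1−p)^(9−k) over k:
  k=0: C(9,0)·0.41^0·0.59^9 = 0.00866
  k=1: C(9,1)·0.41^1·0.59^8 = 0.05418
  k=2: C(9,2)·0.41^2·0.59^7 = 0.15060
Total = 0.21345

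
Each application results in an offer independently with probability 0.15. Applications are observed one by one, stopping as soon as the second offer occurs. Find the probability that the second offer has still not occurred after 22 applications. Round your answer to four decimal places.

Needing more than 22 applications ⇔ fewer than 2 successes in the first 22. With X ~ Binomial(22, 0.15), P(Y > 22) = P(X ≤ 1).
  k=0: C(22,0)·0.15^0·0.85^22 = 0.028004
  k=1: C(22,1)·0.15^1·0.85^21 = 0.108720
P(X ≤ 1) = 0.136724

0.1367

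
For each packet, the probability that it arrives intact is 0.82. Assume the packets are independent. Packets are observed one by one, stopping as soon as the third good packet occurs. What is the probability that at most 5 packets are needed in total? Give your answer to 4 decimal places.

Finishing within 5 packets ⇔ at least 3 successes in the first 5. With X ~ Binomial(5, 0.82), P(Y ≤ 5) = 1 − P(X ≤ 2).
  k=0: C(5,0)·0.82^0·0.18^5 = 0.000189
  k=1: C(5,1)·0.82^1·0.18^4 = 0.004304
  k=2: C(5,2)·0.82^2·0.18^3 = 0.039214
1 − 0.043707 = 0.956293

0.9563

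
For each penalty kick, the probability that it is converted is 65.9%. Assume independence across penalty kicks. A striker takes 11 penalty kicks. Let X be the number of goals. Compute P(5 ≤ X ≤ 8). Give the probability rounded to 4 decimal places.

0.7383

X ~ Binomial(11, 0.659); P(5 ≤ X ≤ 8) = Σ C(11,k) p^k (1−p)^(11−k) over k:
  k=5: C(11,5)·0.659^5·0.341^6 = 0.090281
  k=6: C(11,6)·0.659^6·0.341^5 = 0.174472
  k=7: C(11,7)·0.659^7·0.341^4 = 0.240840
  k=8: C(11,8)·0.659^8·0.341^3 = 0.232718
Total = 0.738312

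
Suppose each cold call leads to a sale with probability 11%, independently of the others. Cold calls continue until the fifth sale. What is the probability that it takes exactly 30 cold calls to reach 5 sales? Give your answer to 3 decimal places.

0.021

Y = trial on which the fifth success occurs; negative binomial, r=5, p=0.11.
P(Y=30) = C(29,4) · p^5 · (1−p)^25
= 23751 · 1.6105e-05 · 0.054294 = 0.02077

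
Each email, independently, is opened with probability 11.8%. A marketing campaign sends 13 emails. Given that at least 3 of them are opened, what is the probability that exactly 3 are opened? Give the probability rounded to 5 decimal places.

X ~ Binomial(13, 0.118). Want P(X=3 | X≥3) = P(X=3) / P(X≥3).
P(X=3) = C(13,3)·0.118^3·0.882^10 = 0.1338745
P(X≥3) = 1 − 0.1954752 − 0.3399761 − 0.2729060 = 0.1916428
Ratio = 0.1338745 / 0.1916428 = 0.6985629

0.69856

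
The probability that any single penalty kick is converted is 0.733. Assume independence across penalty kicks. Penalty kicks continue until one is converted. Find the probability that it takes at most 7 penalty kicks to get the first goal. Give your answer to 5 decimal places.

Y = number of penalty kicks to the first success; geometric, p = 0.733.
P(Y ≤ 7) = 1 − (1−p)^7 = 1 − 0.0000967 = 0.9999033

0.99990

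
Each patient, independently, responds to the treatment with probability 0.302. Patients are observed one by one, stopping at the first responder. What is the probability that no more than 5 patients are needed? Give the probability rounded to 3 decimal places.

Y = number of patients to the first success; geometric, p = 0.302.
P(Y ≤ 5) = 1 − (1−p)^5 = 1 − 0.16568 = 0.83432

0.834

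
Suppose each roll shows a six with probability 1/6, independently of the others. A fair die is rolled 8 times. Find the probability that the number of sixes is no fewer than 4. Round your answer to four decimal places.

0.0307

X ~ Binomial(8, 0.166667); P(X ≥ 4) = Σ C(8,k) p^k (1−p)^(8−k) over k:
  k=4: C(8,4)·0.166667^4·0.833333^4 = 0.026048
  k=5: C(8,5)·0.166667^5·0.833333^3 = 0.004168
  k=6: C(8,6)·0.166667^6·0.833333^2 = 0.000417
  k=7: C(8,7)·0.166667^7·0.833333^1 = 0.000024
  k=8: C(8,8)·0.166667^8·0.833333^0 = 0.000001
Total = 0.030656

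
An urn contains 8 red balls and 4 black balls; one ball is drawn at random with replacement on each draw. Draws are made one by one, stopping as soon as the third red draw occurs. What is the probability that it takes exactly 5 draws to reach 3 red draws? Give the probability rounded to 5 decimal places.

Y = trial on which the third success occurs; negative binomial, r=3, p=0.666667.
P(Y=5) = C(4,2) · p^3 · (1−p)^2
= 6 · 0.2963 · 0.11111 = 0.1975309

0.19753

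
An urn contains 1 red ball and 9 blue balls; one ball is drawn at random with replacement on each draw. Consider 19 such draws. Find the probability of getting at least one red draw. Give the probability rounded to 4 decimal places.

P(at least one) = 1 − P(none) = 1 − (1 − 0.10)^19
= 1 − 0.135085 = 0.864915

0.8649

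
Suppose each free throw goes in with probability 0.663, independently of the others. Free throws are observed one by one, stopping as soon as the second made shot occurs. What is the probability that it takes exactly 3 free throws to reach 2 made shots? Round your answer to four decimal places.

Y = trial on which the second success occurs; negative binomial, r=2, p=0.663.
P(Y=3) = C(2,1) · p^2 · (1−p)^1
= 2 · 0.43957 · 0.337 = 0.296270

0.2963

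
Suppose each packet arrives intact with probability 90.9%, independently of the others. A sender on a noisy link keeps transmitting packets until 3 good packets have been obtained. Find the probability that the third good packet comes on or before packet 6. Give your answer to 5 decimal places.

0.99912

Finishing within 6 packets ⇔ at least 3 successes in the first 6. With X ~ Binomial(6, 0.909), P(Y ≤ 6) = 1 − P(X ≤ 2).
  k=0: C(6,0)·0.909^0·0.091^6 = 0.0000006
  k=1: C(6,1)·0.909^1·0.091^5 = 0.0000340
  k=2: C(6,2)·0.909^2·0.091^4 = 0.0008499
1 − 0.0008845 = 0.9991155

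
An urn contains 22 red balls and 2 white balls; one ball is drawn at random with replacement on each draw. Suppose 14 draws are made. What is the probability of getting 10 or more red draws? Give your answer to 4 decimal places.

0.9958

X ~ Binomial(14, 0.916667); P(X ≥ 10) = Σ C(14,k) p^k (1−p)^(14−k) over k:
  k=10: C(14,10)·0.916667^10·0.083333^4 = 0.020222
  k=11: C(14,11)·0.916667^11·0.083333^3 = 0.080888
  k=12: C(14,12)·0.916667^12·0.083333^2 = 0.222442
  k=13: C(14,13)·0.916667^13·0.083333^1 = 0.376440
  k=14: C(14,14)·0.916667^14·0.083333^0 = 0.295774
Total = 0.995765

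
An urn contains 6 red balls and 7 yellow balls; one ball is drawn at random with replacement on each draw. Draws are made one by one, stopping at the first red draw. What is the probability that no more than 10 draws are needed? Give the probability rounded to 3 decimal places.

Y = number of draws to the first success; geometric, p = 0.461538.
P(Y ≤ 10) = 1 − (1−p)^10 = 1 − 0.00205 = 0.99795

0.998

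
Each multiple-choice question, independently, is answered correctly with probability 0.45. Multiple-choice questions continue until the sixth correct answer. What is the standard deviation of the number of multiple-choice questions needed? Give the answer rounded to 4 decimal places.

Y = total multiple-choice questions until the sixth success; negative binomial with r=6, p=0.45.
SD(Y) = √[r(1−p)/p²] = √(16.296296) = 4.036867

4.0369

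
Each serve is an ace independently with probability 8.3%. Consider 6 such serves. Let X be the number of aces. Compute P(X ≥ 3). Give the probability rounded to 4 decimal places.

X ~ Binomial(6, 0.083); P(X ≥ 3) = Σ C(6,k) p^k (1−p)^(6−k) over k:
  k=3: C(6,3)·0.083^3·0.917^3 = 0.008818
  k=4: C(6,4)·0.083^4·0.917^2 = 0.000599
  k=5: C(6,5)·0.083^5·0.917^1 = 0.000022
  k=6: C(6,6)·0.083^6·0.917^0 = 0.000000
Total = 0.009439

0.0094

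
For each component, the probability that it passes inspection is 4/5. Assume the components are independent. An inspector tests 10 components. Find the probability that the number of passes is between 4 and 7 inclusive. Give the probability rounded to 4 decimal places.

X ~ Binomial(10, 0.80); P(4 ≤ X ≤ 7) = Σ C(10,k) p^k (1−p)^(10−k) over k:
  k=4: C(10,4)·0.80^4·0.20^6 = 0.005505
  k=5: C(10,5)·0.80^5·0.20^5 = 0.026424
  k=6: C(10,6)·0.80^6·0.20^4 = 0.088080
  k=7: C(10,7)·0.80^7·0.20^3 = 0.201327
Total = 0.321336

0.3213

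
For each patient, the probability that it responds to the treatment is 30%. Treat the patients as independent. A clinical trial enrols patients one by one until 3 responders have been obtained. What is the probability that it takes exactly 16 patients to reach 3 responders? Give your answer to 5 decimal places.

Y = trial on which the third success occurs; negative binomial, r=3, p=0.30.
P(Y=16) = C(15,2) · p^3 · (1−p)^13
= 105 · 0.027 · 0.0096889 = 0.0274680

0.02747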